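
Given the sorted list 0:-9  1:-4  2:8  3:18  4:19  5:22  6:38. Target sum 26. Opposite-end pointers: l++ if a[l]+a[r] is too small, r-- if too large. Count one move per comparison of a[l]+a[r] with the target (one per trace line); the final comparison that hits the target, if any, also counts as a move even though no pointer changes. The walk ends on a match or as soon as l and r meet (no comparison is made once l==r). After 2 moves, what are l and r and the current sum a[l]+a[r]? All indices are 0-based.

l=1, r=5, sum=18

[0,6] -9+38=29 >26 → r--
[0,5] -9+22=13 <26 → l++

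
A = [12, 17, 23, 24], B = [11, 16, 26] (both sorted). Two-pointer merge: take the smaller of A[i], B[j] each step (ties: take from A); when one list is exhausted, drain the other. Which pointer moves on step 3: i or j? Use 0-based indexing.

[i=0,j=0] A[i]=12>B[j]=11 take 11 → j++
[i=0,j=1] A[i]=12<=B[j]=16 take 12 → i++
[i=1,j=1] A[i]=17>B[j]=16 take 16 → j++

j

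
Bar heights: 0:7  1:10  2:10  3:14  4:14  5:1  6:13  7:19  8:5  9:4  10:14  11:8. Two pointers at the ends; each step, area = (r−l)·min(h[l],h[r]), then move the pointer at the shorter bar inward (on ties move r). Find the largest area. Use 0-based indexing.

[0,11] min(7,8)*11=77 best=77 * → l++
[1,11] min(10,8)*10=80 best=80 * → r--
[1,10] min(10,14)*9=90 best=90 * → l++
[2,10] min(10,14)*8=80 best=90 → l++
[3,10] min(14,14)*7=98 best=98 * → r--
[3,9] min(14,4)*6=24 best=98 → r--
[3,8] min(14,5)*5=25 best=98 → r--
[3,7] min(14,19)*4=56 best=98 → l++
[4,7] min(14,19)*3=42 best=98 → l++
[5,7] min(1,19)*2=2 best=98 → l++
[6,7] min(13,19)*1=13 best=98 → l++

max area = 98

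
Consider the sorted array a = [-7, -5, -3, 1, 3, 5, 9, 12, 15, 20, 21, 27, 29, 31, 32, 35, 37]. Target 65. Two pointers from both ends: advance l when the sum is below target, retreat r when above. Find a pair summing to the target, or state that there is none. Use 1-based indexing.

no pair

l=1 r=17: -7+37=30 <65, l++
l=2 r=17: -5+37=32 <65, l++
l=3 r=17: -3+37=34 <65, l++
l=4 r=17: 1+37=38 <65, l++
l=5 r=17: 3+37=40 <65, l++
l=6 r=17: 5+37=42 <65, l++
l=7 r=17: 9+37=46 <65, l++
l=8 r=17: 12+37=49 <65, l++
l=9 r=17: 15+37=52 <65, l++
l=10 r=17: 20+37=57 <65, l++
l=11 r=17: 21+37=58 <65, l++
l=12 r=17: 27+37=64 <65, l++
l=13 r=17: 29+37=66 >65, r--
l=13 r=16: 29+35=64 <65, l++
l=14 r=16: 31+35=66 >65, r--
l=14 r=15: 31+32=63 <65, l++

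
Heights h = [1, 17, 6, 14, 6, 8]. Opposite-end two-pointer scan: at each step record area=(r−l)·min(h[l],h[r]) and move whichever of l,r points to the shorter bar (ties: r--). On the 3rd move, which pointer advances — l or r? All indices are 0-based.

r

l=0 r=5: min(1,8)*5=5 best=5 *, l++
l=1 r=5: min(17,8)*4=32 best=32 *, r--
l=1 r=4: min(17,6)*3=18 best=32, r--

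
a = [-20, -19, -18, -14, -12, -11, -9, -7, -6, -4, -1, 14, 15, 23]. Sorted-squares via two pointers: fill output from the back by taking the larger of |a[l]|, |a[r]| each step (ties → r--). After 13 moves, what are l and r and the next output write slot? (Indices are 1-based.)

l=11, r=11, next write slot=1

[1,14] |-20|<=|23| out[14]=529 → r--
[1,13] |-20|>|15| out[13]=400 → l++
[2,13] |-19|>|15| out[12]=361 → l++
[3,13] |-18|>|15| out[11]=324 → l++
[4,13] |-14|<=|15| out[10]=225 → r--
[4,12] |-14|<=|14| out[9]=196 → r--
[4,11] |-14|>|-1| out[8]=196 → l++
[5,11] |-12|>|-1| out[7]=144 → l++
[6,11] |-11|>|-1| out[6]=121 → l++
[7,11] |-9|>|-1| out[5]=81 → l++
[8,11] |-7|>|-1| out[4]=49 → l++
[9,11] |-6|>|-1| out[3]=36 → l++
[10,11] |-4|>|-1| out[2]=16 → l++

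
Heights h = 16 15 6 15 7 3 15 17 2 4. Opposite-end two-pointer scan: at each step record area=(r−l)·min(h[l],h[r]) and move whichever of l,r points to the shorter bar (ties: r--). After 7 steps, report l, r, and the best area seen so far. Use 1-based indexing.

l=1 r=10: min(16,4)*9=36 best=36 *, r--
l=1 r=9: min(16,2)*8=16 best=36, r--
l=1 r=8: min(16,17)*7=112 best=112 *, l++
l=2 r=8: min(15,17)*6=90 best=112, l++
l=3 r=8: min(6,17)*5=30 best=112, l++
l=4 r=8: min(15,17)*4=60 best=112, l++
l=5 r=8: min(7,17)*3=21 best=112, l++

l=6, r=8, best area=112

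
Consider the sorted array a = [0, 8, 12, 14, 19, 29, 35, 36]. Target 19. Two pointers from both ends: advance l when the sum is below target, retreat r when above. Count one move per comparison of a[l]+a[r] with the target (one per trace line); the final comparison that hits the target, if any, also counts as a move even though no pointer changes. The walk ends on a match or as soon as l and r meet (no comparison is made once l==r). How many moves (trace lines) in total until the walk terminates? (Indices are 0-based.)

l=0 r=7: 0+36=36 >19, r--
l=0 r=6: 0+35=35 >19, r--
l=0 r=5: 0+29=29 >19, r--
l=0 r=4: 0+19=19, found

4 moves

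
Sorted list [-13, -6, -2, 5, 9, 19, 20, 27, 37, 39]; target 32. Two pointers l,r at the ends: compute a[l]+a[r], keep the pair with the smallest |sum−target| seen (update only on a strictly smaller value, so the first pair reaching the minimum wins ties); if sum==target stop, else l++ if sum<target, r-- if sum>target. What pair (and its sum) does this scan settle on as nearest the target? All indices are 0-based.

pair (5, 27) with sum 32 (|Δ|=0)

l=0 r=9: -13+39=26 d=6 *, l++
l=1 r=9: -6+39=33 d=1 *, r--
l=1 r=8: -6+37=31 d=1, l++
l=2 r=8: -2+37=35 d=3, r--
l=2 r=7: -2+27=25 d=7, l++
l=3 r=7: 5+27=32 d=0 *, stop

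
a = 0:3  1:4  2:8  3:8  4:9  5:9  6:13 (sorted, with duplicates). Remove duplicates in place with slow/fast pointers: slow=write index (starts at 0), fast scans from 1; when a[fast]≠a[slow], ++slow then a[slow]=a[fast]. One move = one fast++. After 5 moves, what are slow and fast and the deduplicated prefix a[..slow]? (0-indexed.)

slow=0 fast=1: a[fast]=4≠a[slow]=3 write a[1]=4, slow++,fast++
slow=1 fast=2: a[fast]=8≠a[slow]=4 write a[2]=8, slow++,fast++
slow=2 fast=3: a[fast]=8=a[slow] dup, fast++
slow=2 fast=4: a[fast]=9≠a[slow]=8 write a[3]=9, slow++,fast++
slow=3 fast=5: a[fast]=9=a[slow] dup, fast++

slow=3, fast=6, prefix=[3, 4, 8, 9]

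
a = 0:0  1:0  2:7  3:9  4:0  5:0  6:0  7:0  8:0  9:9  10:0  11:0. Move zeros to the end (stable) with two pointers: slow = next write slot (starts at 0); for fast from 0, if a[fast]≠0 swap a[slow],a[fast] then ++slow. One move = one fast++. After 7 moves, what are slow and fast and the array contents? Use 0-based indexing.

(s=0,f=0) a[fast]=0 → fast++
(s=0,f=1) a[fast]=0 → fast++
(s=0,f=2) a[fast]=7≠0 swap→a[0]=7 → slow++,fast++
(s=1,f=3) a[fast]=9≠0 swap→a[1]=9 → slow++,fast++
(s=2,f=4) a[fast]=0 → fast++
(s=2,f=5) a[fast]=0 → fast++
(s=2,f=6) a[fast]=0 → fast++

slow=2, fast=7, a=[7, 9, 0, 0, 0, 0, 0, 0, 0, 9, 0, 0]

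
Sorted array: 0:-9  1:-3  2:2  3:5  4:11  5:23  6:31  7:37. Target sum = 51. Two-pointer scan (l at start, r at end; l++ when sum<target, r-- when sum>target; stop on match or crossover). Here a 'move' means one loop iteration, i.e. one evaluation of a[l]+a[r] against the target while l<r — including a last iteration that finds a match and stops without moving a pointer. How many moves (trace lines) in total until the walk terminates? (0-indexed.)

7 moves

[0,7] -9+37=28 <51 → l++
[1,7] -3+37=34 <51 → l++
[2,7] 2+37=39 <51 → l++
[3,7] 5+37=42 <51 → l++
[4,7] 11+37=48 <51 → l++
[5,7] 23+37=60 >51 → r--
[5,6] 23+31=54 >51 → r--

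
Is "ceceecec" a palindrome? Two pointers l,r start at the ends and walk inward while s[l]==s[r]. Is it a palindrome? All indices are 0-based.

[0,7] 'c'=='c' → l++,r--
[1,6] 'e'=='e' → l++,r--
[2,5] 'c'=='c' → l++,r--
[3,4] 'e'=='e' → l++,r--

palindrome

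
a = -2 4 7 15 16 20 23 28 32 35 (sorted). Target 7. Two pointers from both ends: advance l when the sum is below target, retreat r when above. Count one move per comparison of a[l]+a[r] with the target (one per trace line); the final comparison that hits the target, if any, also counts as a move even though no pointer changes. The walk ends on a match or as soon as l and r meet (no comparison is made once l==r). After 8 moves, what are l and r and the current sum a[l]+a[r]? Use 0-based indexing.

l=1, r=2, sum=11

[0,9] -2+35=33 >7 → r--
[0,8] -2+32=30 >7 → r--
[0,7] -2+28=26 >7 → r--
[0,6] -2+23=21 >7 → r--
[0,5] -2+20=18 >7 → r--
[0,4] -2+16=14 >7 → r--
[0,3] -2+15=13 >7 → r--
[0,2] -2+7=5 <7 → l++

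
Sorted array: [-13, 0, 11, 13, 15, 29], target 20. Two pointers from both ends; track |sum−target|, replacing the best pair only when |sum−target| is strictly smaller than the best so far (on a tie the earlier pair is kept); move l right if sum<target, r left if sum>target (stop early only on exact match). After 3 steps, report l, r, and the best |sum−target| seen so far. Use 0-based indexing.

l=0 r=5: -13+29=16 d=4 *, l++
l=1 r=5: 0+29=29 d=9, r--
l=1 r=4: 0+15=15 d=5, l++

l=2, r=4, best |Δ|=4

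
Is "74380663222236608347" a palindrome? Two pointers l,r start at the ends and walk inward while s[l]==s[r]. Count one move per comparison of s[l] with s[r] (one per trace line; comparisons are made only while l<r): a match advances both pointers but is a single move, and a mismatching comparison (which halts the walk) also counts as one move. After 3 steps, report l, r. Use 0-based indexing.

l=0 r=19: '7'=='7', l++,r--
l=1 r=18: '4'=='4', l++,r--
l=2 r=17: '3'=='3', l++,r--

l=3, r=16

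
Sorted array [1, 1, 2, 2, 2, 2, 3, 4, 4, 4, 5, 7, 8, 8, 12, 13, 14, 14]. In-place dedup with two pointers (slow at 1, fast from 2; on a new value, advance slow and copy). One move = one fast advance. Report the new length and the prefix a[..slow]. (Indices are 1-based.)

length 10; prefix = [1, 2, 3, 4, 5, 7, 8, 12, 13, 14]

slow=1 fast=2: a[fast]=1=a[slow] dup, fast++
slow=1 fast=3: a[fast]=2≠a[slow]=1 write a[2]=2, slow++,fast++
slow=2 fast=4: a[fast]=2=a[slow] dup, fast++
slow=2 fast=5: a[fast]=2=a[slow] dup, fast++
slow=2 fast=6: a[fast]=2=a[slow] dup, fast++
slow=2 fast=7: a[fast]=3≠a[slow]=2 write a[3]=3, slow++,fast++
slow=3 fast=8: a[fast]=4≠a[slow]=3 write a[4]=4, slow++,fast++
slow=4 fast=9: a[fast]=4=a[slow] dup, fast++
slow=4 fast=10: a[fast]=4=a[slow] dup, fast++
slow=4 fast=11: a[fast]=5≠a[slow]=4 write a[5]=5, slow++,fast++
slow=5 fast=12: a[fast]=7≠a[slow]=5 write a[6]=7, slow++,fast++
slow=6 fast=13: a[fast]=8≠a[slow]=7 write a[7]=8, slow++,fast++
slow=7 fast=14: a[fast]=8=a[slow] dup, fast++
slow=7 fast=15: a[fast]=12≠a[slow]=8 write a[8]=12, slow++,fast++
slow=8 fast=16: a[fast]=13≠a[slow]=12 write a[9]=13, slow++,fast++
slow=9 fast=17: a[fast]=14≠a[slow]=13 write a[10]=14, slow++,fast++
slow=10 fast=18: a[fast]=14=a[slow] dup, fast++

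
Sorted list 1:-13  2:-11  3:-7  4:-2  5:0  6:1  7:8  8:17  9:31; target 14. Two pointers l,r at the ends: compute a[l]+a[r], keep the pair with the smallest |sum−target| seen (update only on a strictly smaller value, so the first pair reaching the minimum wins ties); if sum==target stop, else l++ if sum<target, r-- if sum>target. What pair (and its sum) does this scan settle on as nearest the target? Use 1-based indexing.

[1,9] -13+31=18 d=4 * → r--
[1,8] -13+17=4 d=10 → l++
[2,8] -11+17=6 d=8 → l++
[3,8] -7+17=10 d=4 → l++
[4,8] -2+17=15 d=1 * → r--
[4,7] -2+8=6 d=8 → l++
[5,7] 0+8=8 d=6 → l++
[6,7] 1+8=9 d=5 → l++

pair (-2, 17) with sum 15 (|Δ|=1)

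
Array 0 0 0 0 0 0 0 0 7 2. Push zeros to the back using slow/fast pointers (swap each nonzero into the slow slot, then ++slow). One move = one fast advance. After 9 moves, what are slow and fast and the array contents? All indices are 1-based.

(s=1,f=1) a[fast]=0 → fast++
(s=1,f=2) a[fast]=0 → fast++
(s=1,f=3) a[fast]=0 → fast++
(s=1,f=4) a[fast]=0 → fast++
(s=1,f=5) a[fast]=0 → fast++
(s=1,f=6) a[fast]=0 → fast++
(s=1,f=7) a[fast]=0 → fast++
(s=1,f=8) a[fast]=0 → fast++
(s=1,f=9) a[fast]=7≠0 swap→a[1]=7 → slow++,fast++

slow=2, fast=10, a=[7, 0, 0, 0, 0, 0, 0, 0, 0, 2]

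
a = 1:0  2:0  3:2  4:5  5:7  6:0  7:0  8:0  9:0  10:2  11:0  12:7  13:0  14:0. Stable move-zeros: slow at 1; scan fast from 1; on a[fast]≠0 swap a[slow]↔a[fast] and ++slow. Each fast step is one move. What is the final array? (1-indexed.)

[2, 5, 7, 2, 7, 0, 0, 0, 0, 0, 0, 0, 0, 0]

slow=1 fast=1: a[fast]=0, fast++
slow=1 fast=2: a[fast]=0, fast++
slow=1 fast=3: a[fast]=2≠0 swap→a[1]=2, slow++,fast++
slow=2 fast=4: a[fast]=5≠0 swap→a[2]=5, slow++,fast++
slow=3 fast=5: a[fast]=7≠0 swap→a[3]=7, slow++,fast++
slow=4 fast=6: a[fast]=0, fast++
slow=4 fast=7: a[fast]=0, fast++
slow=4 fast=8: a[fast]=0, fast++
slow=4 fast=9: a[fast]=0, fast++
slow=4 fast=10: a[fast]=2≠0 swap→a[4]=2, slow++,fast++
slow=5 fast=11: a[fast]=0, fast++
slow=5 fast=12: a[fast]=7≠0 swap→a[5]=7, slow++,fast++
slow=6 fast=13: a[fast]=0, fast++
slow=6 fast=14: a[fast]=0, fast++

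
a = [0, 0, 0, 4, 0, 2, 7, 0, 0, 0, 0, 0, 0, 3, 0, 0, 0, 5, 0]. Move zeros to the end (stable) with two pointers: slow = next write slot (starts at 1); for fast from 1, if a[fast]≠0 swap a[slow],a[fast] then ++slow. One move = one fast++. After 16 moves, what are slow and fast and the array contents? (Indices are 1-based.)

(s=1,f=1) a[fast]=0 → fast++
(s=1,f=2) a[fast]=0 → fast++
(s=1,f=3) a[fast]=0 → fast++
(s=1,f=4) a[fast]=4≠0 swap→a[1]=4 → slow++,fast++
(s=2,f=5) a[fast]=0 → fast++
(s=2,f=6) a[fast]=2≠0 swap→a[2]=2 → slow++,fast++
(s=3,f=7) a[fast]=7≠0 swap→a[3]=7 → slow++,fast++
(s=4,f=8) a[fast]=0 → fast++
(s=4,f=9) a[fast]=0 → fast++
(s=4,f=10) a[fast]=0 → fast++
(s=4,f=11) a[fast]=0 → fast++
(s=4,f=12) a[fast]=0 → fast++
(s=4,f=13) a[fast]=0 → fast++
(s=4,f=14) a[fast]=3≠0 swap→a[4]=3 → slow++,fast++
(s=5,f=15) a[fast]=0 → fast++
(s=5,f=16) a[fast]=0 → fast++

slow=5, fast=17, a=[4, 2, 7, 3, 0, 0, 0, 0, 0, 0, 0, 0, 0, 0, 0, 0, 0, 5, 0]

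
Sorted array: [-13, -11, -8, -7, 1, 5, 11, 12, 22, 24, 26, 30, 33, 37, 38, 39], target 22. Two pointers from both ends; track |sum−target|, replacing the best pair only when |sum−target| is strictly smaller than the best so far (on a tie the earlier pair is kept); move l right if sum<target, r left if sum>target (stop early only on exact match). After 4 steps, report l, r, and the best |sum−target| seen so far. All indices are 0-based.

l=0 r=15: -13+39=26 d=4 *, r--
l=0 r=14: -13+38=25 d=3 *, r--
l=0 r=13: -13+37=24 d=2 *, r--
l=0 r=12: -13+33=20 d=2, l++

l=1, r=12, best |Δ|=2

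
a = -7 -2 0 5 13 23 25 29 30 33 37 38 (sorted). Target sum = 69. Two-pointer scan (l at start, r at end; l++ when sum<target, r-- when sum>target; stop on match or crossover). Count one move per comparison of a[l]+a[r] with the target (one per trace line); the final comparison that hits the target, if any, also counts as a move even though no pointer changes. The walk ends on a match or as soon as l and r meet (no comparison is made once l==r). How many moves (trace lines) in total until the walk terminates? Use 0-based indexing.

l=0 r=11: -7+38=31 <69, l++
l=1 r=11: -2+38=36 <69, l++
l=2 r=11: 0+38=38 <69, l++
l=3 r=11: 5+38=43 <69, l++
l=4 r=11: 13+38=51 <69, l++
l=5 r=11: 23+38=61 <69, l++
l=6 r=11: 25+38=63 <69, l++
l=7 r=11: 29+38=67 <69, l++
l=8 r=11: 30+38=68 <69, l++
l=9 r=11: 33+38=71 >69, r--
l=9 r=10: 33+37=70 >69, r--

11 moves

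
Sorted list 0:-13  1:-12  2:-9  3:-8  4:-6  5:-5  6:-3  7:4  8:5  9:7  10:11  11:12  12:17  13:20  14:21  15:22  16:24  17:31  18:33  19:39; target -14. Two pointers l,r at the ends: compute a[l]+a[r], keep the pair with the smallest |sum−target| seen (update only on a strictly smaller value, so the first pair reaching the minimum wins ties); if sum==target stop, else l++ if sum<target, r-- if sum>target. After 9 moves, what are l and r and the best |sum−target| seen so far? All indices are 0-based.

[0,19] -13+39=26 d=40 * → r--
[0,18] -13+33=20 d=34 * → r--
[0,17] -13+31=18 d=32 * → r--
[0,16] -13+24=11 d=25 * → r--
[0,15] -13+22=9 d=23 * → r--
[0,14] -13+21=8 d=22 * → r--
[0,13] -13+20=7 d=21 * → r--
[0,12] -13+17=4 d=18 * → r--
[0,11] -13+12=-1 d=13 * → r--

l=0, r=10, best |Δ|=13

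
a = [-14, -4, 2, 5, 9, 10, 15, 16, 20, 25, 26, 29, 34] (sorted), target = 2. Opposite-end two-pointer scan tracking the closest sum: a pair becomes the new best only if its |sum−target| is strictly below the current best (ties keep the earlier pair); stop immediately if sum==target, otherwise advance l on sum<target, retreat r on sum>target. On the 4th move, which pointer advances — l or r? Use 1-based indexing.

[1,13] -14+34=20 d=18 * → r--
[1,12] -14+29=15 d=13 * → r--
[1,11] -14+26=12 d=10 * → r--
[1,10] -14+25=11 d=9 * → r--

r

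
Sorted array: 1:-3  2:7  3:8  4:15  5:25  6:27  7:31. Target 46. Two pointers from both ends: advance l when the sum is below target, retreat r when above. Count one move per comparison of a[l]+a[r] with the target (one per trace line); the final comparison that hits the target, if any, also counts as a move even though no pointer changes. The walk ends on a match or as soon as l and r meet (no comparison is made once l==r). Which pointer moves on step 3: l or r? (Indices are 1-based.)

l=1 r=7: -3+31=28 <46, l++
l=2 r=7: 7+31=38 <46, l++
l=3 r=7: 8+31=39 <46, l++

l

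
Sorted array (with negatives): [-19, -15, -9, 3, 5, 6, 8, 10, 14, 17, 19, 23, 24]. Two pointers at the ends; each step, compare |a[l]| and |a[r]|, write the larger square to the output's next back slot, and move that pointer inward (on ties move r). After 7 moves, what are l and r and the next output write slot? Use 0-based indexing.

l=2, r=7, next write slot=5

l=0 r=12: |-19|<=|24| out[12]=576, r--
l=0 r=11: |-19|<=|23| out[11]=529, r--
l=0 r=10: |-19|<=|19| out[10]=361, r--
l=0 r=9: |-19|>|17| out[9]=361, l++
l=1 r=9: |-15|<=|17| out[8]=289, r--
l=1 r=8: |-15|>|14| out[7]=225, l++
l=2 r=8: |-9|<=|14| out[6]=196, r--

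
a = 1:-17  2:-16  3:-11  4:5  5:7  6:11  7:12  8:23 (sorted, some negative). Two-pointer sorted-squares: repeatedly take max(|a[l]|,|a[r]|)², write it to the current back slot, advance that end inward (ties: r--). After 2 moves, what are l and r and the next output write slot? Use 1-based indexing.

[1,8] |-17|<=|23| out[8]=529 → r--
[1,7] |-17|>|12| out[7]=289 → l++

l=2, r=7, next write slot=6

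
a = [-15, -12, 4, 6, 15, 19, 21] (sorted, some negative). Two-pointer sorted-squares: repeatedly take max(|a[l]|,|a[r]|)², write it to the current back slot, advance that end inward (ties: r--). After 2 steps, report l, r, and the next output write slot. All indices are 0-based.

l=0, r=4, next write slot=4

[0,6] |-15|<=|21| out[6]=441 → r--
[0,5] |-15|<=|19| out[5]=361 → r--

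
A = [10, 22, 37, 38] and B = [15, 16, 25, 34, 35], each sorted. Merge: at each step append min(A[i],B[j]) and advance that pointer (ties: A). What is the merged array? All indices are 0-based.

i=0 j=0: A[i]=10<=B[j]=15 take 10, i++
i=1 j=0: A[i]=22>B[j]=15 take 15, j++
i=1 j=1: A[i]=22>B[j]=16 take 16, j++
i=1 j=2: A[i]=22<=B[j]=25 take 22, i++
i=2 j=2: A[i]=37>B[j]=25 take 25, j++
i=2 j=3: A[i]=37>B[j]=34 take 34, j++
i=2 j=4: A[i]=37>B[j]=35 take 35, j++
i=2 j=5: B done, take A[i]=37, i++
i=3 j=5: B done, take A[i]=38, i++

[10, 15, 16, 22, 25, 34, 35, 37, 38]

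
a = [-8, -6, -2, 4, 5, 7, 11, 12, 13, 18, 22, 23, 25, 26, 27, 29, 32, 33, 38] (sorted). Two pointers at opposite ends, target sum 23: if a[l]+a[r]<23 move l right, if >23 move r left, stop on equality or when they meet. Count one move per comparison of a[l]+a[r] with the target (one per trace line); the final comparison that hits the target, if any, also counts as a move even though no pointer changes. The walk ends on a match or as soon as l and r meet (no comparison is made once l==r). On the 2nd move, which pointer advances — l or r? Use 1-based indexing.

r

l=1 r=19: -8+38=30 >23, r--
l=1 r=18: -8+33=25 >23, r--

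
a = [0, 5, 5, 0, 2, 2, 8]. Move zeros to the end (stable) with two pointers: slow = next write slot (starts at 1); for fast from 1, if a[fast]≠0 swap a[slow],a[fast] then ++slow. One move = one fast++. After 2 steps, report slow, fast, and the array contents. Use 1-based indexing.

slow=1 fast=1: a[fast]=0, fast++
slow=1 fast=2: a[fast]=5≠0 swap→a[1]=5, slow++,fast++

slow=2, fast=3, a=[5, 0, 5, 0, 2, 2, 8]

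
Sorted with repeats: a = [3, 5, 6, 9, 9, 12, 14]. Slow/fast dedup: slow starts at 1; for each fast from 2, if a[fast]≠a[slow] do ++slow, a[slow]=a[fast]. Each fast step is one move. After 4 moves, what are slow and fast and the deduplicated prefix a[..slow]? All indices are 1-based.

(s=1,f=2) a[fast]=5≠a[slow]=3 write a[2]=5 → slow++,fast++
(s=2,f=3) a[fast]=6≠a[slow]=5 write a[3]=6 → slow++,fast++
(s=3,f=4) a[fast]=9≠a[slow]=6 write a[4]=9 → slow++,fast++
(s=4,f=5) a[fast]=9=a[slow] dup → fast++

slow=4, fast=6, prefix=[3, 5, 6, 9]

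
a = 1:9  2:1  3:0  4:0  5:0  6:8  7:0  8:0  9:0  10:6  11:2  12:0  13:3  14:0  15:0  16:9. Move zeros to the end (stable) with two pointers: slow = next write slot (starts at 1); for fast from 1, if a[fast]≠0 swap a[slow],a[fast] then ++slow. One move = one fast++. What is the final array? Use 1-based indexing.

slow=1 fast=1: a[fast]=9≠0 swap→a[1]=9, slow++,fast++
slow=2 fast=2: a[fast]=1≠0 swap→a[2]=1, slow++,fast++
slow=3 fast=3: a[fast]=0, fast++
slow=3 fast=4: a[fast]=0, fast++
slow=3 fast=5: a[fast]=0, fast++
slow=3 fast=6: a[fast]=8≠0 swap→a[3]=8, slow++,fast++
slow=4 fast=7: a[fast]=0, fast++
slow=4 fast=8: a[fast]=0, fast++
slow=4 fast=9: a[fast]=0, fast++
slow=4 fast=10: a[fast]=6≠0 swap→a[4]=6, slow++,fast++
slow=5 fast=11: a[fast]=2≠0 swap→a[5]=2, slow++,fast++
slow=6 fast=12: a[fast]=0, fast++
slow=6 fast=13: a[fast]=3≠0 swap→a[6]=3, slow++,fast++
slow=7 fast=14: a[fast]=0, fast++
slow=7 fast=15: a[fast]=0, fast++
slow=7 fast=16: a[fast]=9≠0 swap→a[7]=9, slow++,fast++

[9, 1, 8, 6, 2, 3, 9, 0, 0, 0, 0, 0, 0, 0, 0, 0]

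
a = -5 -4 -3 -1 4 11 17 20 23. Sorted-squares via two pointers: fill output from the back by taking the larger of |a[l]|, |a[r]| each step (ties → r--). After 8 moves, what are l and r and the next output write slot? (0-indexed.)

l=3, r=3, next write slot=0

l=0 r=8: |-5|<=|23| out[8]=529, r--
l=0 r=7: |-5|<=|20| out[7]=400, r--
l=0 r=6: |-5|<=|17| out[6]=289, r--
l=0 r=5: |-5|<=|11| out[5]=121, r--
l=0 r=4: |-5|>|4| out[4]=25, l++
l=1 r=4: |-4|<=|4| out[3]=16, r--
l=1 r=3: |-4|>|-1| out[2]=16, l++
l=2 r=3: |-3|>|-1| out[1]=9, l++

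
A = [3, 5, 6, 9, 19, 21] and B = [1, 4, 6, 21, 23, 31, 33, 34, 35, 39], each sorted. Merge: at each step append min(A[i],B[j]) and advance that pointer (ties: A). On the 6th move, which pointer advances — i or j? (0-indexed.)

[i=0,j=0] A[i]=3>B[j]=1 take 1 → j++
[i=0,j=1] A[i]=3<=B[j]=4 take 3 → i++
[i=1,j=1] A[i]=5>B[j]=4 take 4 → j++
[i=1,j=2] A[i]=5<=B[j]=6 take 5 → i++
[i=2,j=2] A[i]=6<=B[j]=6 take 6 → i++
[i=3,j=2] A[i]=9>B[j]=6 take 6 → j++

j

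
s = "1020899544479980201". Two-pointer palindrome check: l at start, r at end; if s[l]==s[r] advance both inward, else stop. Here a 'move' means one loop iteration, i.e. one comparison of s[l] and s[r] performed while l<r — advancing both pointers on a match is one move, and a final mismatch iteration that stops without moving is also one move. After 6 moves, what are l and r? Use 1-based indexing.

l=7, r=13

[1,19] '1'=='1' → l++,r--
[2,18] '0'=='0' → l++,r--
[3,17] '2'=='2' → l++,r--
[4,16] '0'=='0' → l++,r--
[5,15] '8'=='8' → l++,r--
[6,14] '9'=='9' → l++,r--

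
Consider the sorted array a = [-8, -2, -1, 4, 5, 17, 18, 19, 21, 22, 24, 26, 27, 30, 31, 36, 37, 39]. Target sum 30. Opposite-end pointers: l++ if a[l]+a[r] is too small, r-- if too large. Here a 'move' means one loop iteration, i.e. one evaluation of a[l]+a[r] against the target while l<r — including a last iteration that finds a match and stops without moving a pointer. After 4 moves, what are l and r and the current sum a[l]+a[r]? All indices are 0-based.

[0,17] -8+39=31 >30 → r--
[0,16] -8+37=29 <30 → l++
[1,16] -2+37=35 >30 → r--
[1,15] -2+36=34 >30 → r--

l=1, r=14, sum=29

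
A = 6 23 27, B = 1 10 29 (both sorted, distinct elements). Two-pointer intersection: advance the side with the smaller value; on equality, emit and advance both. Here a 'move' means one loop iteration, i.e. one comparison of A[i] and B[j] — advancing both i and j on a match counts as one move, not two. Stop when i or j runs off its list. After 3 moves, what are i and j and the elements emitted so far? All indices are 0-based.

i=0 j=0: 6>1, j++
i=0 j=1: 6<10, i++
i=1 j=1: 23>10, j++

i=1, j=2, emitted=[]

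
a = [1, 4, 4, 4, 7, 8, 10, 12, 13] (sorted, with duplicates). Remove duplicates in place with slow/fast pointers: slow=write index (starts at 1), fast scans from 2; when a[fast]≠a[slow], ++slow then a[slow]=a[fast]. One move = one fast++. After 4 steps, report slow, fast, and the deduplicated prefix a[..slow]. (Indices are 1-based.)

slow=1 fast=2: a[fast]=4≠a[slow]=1 write a[2]=4, slow++,fast++
slow=2 fast=3: a[fast]=4=a[slow] dup, fast++
slow=2 fast=4: a[fast]=4=a[slow] dup, fast++
slow=2 fast=5: a[fast]=7≠a[slow]=4 write a[3]=7, slow++,fast++

slow=3, fast=6, prefix=[1, 4, 7]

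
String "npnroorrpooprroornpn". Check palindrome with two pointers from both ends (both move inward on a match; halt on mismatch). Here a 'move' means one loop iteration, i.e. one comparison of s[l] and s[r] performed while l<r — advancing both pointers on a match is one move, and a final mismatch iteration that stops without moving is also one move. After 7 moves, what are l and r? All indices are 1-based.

l=1 r=20: 'n'=='n', l++,r--
l=2 r=19: 'p'=='p', l++,r--
l=3 r=18: 'n'=='n', l++,r--
l=4 r=17: 'r'=='r', l++,r--
l=5 r=16: 'o'=='o', l++,r--
l=6 r=15: 'o'=='o', l++,r--
l=7 r=14: 'r'=='r', l++,r--

l=8, r=13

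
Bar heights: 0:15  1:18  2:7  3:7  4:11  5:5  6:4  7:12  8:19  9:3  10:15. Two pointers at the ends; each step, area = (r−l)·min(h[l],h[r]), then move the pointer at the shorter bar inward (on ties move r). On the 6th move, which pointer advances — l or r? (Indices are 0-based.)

l=0 r=10: min(15,15)*10=150 best=150 *, r--
l=0 r=9: min(15,3)*9=27 best=150, r--
l=0 r=8: min(15,19)*8=120 best=150, l++
l=1 r=8: min(18,19)*7=126 best=150, l++
l=2 r=8: min(7,19)*6=42 best=150, l++
l=3 r=8: min(7,19)*5=35 best=150, l++

l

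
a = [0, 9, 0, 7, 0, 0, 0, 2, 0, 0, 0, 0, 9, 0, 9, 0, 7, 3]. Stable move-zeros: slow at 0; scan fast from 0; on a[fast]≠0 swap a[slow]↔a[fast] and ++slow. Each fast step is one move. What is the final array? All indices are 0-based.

slow=0 fast=0: a[fast]=0, fast++
slow=0 fast=1: a[fast]=9≠0 swap→a[0]=9, slow++,fast++
slow=1 fast=2: a[fast]=0, fast++
slow=1 fast=3: a[fast]=7≠0 swap→a[1]=7, slow++,fast++
slow=2 fast=4: a[fast]=0, fast++
slow=2 fast=5: a[fast]=0, fast++
slow=2 fast=6: a[fast]=0, fast++
slow=2 fast=7: a[fast]=2≠0 swap→a[2]=2, slow++,fast++
slow=3 fast=8: a[fast]=0, fast++
slow=3 fast=9: a[fast]=0, fast++
slow=3 fast=10: a[fast]=0, fast++
slow=3 fast=11: a[fast]=0, fast++
slow=3 fast=12: a[fast]=9≠0 swap→a[3]=9, slow++,fast++
slow=4 fast=13: a[fast]=0, fast++
slow=4 fast=14: a[fast]=9≠0 swap→a[4]=9, slow++,fast++
slow=5 fast=15: a[fast]=0, fast++
slow=5 fast=16: a[fast]=7≠0 swap→a[5]=7, slow++,fast++
slow=6 fast=17: a[fast]=3≠0 swap→a[6]=3, slow++,fast++

[9, 7, 2, 9, 9, 7, 3, 0, 0, 0, 0, 0, 0, 0, 0, 0, 0, 0]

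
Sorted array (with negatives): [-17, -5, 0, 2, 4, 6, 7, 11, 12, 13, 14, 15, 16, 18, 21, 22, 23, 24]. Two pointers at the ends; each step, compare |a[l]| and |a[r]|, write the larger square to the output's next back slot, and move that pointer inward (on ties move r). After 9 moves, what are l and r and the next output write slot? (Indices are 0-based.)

l=1, r=9, next write slot=8

l=0 r=17: |-17|<=|24| out[17]=576, r--
l=0 r=16: |-17|<=|23| out[16]=529, r--
l=0 r=15: |-17|<=|22| out[15]=484, r--
l=0 r=14: |-17|<=|21| out[14]=441, r--
l=0 r=13: |-17|<=|18| out[13]=324, r--
l=0 r=12: |-17|>|16| out[12]=289, l++
l=1 r=12: |-5|<=|16| out[11]=256, r--
l=1 r=11: |-5|<=|15| out[10]=225, r--
l=1 r=10: |-5|<=|14| out[9]=196, r--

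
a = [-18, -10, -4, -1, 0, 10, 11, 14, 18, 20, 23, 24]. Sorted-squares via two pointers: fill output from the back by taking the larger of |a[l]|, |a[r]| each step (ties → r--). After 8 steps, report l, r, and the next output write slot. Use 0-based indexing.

l=1, r=4, next write slot=3

[0,11] |-18|<=|24| out[11]=576 → r--
[0,10] |-18|<=|23| out[10]=529 → r--
[0,9] |-18|<=|20| out[9]=400 → r--
[0,8] |-18|<=|18| out[8]=324 → r--
[0,7] |-18|>|14| out[7]=324 → l++
[1,7] |-10|<=|14| out[6]=196 → r--
[1,6] |-10|<=|11| out[5]=121 → r--
[1,5] |-10|<=|10| out[4]=100 → r--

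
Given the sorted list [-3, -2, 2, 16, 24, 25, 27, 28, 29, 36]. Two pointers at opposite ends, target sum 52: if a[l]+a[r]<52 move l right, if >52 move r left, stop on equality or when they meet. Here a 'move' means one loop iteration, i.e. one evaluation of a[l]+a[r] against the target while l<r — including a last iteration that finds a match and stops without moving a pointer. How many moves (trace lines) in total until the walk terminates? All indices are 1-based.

[1,10] -3+36=33 <52 → l++
[2,10] -2+36=34 <52 → l++
[3,10] 2+36=38 <52 → l++
[4,10] 16+36=52 → found

4 moves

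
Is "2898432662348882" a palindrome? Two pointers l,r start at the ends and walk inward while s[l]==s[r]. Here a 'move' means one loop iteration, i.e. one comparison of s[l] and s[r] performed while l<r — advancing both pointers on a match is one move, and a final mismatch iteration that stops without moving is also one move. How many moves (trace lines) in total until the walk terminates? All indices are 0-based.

3 moves

l=0 r=15: '2'=='2', l++,r--
l=1 r=14: '8'=='8', l++,r--
l=2 r=13: '9'!='8', stop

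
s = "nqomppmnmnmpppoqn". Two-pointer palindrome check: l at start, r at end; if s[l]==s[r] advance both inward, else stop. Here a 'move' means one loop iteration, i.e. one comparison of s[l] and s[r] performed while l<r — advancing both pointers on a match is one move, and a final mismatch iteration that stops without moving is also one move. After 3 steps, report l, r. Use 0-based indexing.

l=3, r=13

l=0 r=16: 'n'=='n', l++,r--
l=1 r=15: 'q'=='q', l++,r--
l=2 r=14: 'o'=='o', l++,r--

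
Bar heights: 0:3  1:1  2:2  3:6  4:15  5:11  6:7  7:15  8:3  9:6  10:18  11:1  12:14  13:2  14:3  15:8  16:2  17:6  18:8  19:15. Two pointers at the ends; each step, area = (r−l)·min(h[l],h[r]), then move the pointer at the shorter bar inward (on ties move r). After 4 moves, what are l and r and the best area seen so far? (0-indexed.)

l=4, r=19, best area=96

[0,19] min(3,15)*19=57 best=57 * → l++
[1,19] min(1,15)*18=18 best=57 → l++
[2,19] min(2,15)*17=34 best=57 → l++
[3,19] min(6,15)*16=96 best=96 * → l++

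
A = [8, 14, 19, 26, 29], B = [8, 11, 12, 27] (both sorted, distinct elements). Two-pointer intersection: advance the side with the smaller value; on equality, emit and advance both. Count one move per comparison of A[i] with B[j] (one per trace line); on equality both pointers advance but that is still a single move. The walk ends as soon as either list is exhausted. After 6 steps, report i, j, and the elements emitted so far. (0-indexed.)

i=0 j=0: 8==8 emit, i++,j++
i=1 j=1: 14>11, j++
i=1 j=2: 14>12, j++
i=1 j=3: 14<27, i++
i=2 j=3: 19<27, i++
i=3 j=3: 26<27, i++

i=4, j=3, emitted=[8]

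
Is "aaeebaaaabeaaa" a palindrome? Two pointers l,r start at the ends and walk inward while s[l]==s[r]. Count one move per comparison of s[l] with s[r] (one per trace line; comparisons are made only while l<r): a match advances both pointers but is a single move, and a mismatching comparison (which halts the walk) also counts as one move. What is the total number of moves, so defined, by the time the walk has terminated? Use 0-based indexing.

3 moves

l=0 r=13: 'a'=='a', l++,r--
l=1 r=12: 'a'=='a', l++,r--
l=2 r=11: 'e'!='a', stop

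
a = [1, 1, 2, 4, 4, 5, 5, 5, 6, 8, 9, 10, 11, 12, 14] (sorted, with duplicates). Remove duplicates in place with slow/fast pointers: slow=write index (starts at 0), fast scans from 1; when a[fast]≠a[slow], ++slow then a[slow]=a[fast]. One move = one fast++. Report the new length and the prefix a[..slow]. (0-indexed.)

slow=0 fast=1: a[fast]=1=a[slow] dup, fast++
slow=0 fast=2: a[fast]=2≠a[slow]=1 write a[1]=2, slow++,fast++
slow=1 fast=3: a[fast]=4≠a[slow]=2 write a[2]=4, slow++,fast++
slow=2 fast=4: a[fast]=4=a[slow] dup, fast++
slow=2 fast=5: a[fast]=5≠a[slow]=4 write a[3]=5, slow++,fast++
slow=3 fast=6: a[fast]=5=a[slow] dup, fast++
slow=3 fast=7: a[fast]=5=a[slow] dup, fast++
slow=3 fast=8: a[fast]=6≠a[slow]=5 write a[4]=6, slow++,fast++
slow=4 fast=9: a[fast]=8≠a[slow]=6 write a[5]=8, slow++,fast++
slow=5 fast=10: a[fast]=9≠a[slow]=8 write a[6]=9, slow++,fast++
slow=6 fast=11: a[fast]=10≠a[slow]=9 write a[7]=10, slow++,fast++
slow=7 fast=12: a[fast]=11≠a[slow]=10 write a[8]=11, slow++,fast++
slow=8 fast=13: a[fast]=12≠a[slow]=11 write a[9]=12, slow++,fast++
slow=9 fast=14: a[fast]=14≠a[slow]=12 write a[10]=14, slow++,fast++

length 11; prefix = [1, 2, 4, 5, 6, 8, 9, 10, 11, 12, 14]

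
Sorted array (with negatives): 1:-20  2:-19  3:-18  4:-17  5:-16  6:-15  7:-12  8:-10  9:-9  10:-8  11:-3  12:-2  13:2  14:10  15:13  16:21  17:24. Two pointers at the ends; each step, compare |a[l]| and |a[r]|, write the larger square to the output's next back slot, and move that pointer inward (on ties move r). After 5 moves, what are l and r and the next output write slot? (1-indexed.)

l=4, r=15, next write slot=12

[1,17] |-20|<=|24| out[17]=576 → r--
[1,16] |-20|<=|21| out[16]=441 → r--
[1,15] |-20|>|13| out[15]=400 → l++
[2,15] |-19|>|13| out[14]=361 → l++
[3,15] |-18|>|13| out[13]=324 → l++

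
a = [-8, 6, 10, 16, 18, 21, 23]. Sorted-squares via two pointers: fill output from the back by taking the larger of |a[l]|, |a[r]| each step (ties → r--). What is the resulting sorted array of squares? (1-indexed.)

[36, 64, 100, 256, 324, 441, 529]

[1,7] |-8|<=|23| out[7]=529 → r--
[1,6] |-8|<=|21| out[6]=441 → r--
[1,5] |-8|<=|18| out[5]=324 → r--
[1,4] |-8|<=|16| out[4]=256 → r--
[1,3] |-8|<=|10| out[3]=100 → r--
[1,2] |-8|>|6| out[2]=64 → l++
[2,2] |6|<=|6| out[1]=36 → r--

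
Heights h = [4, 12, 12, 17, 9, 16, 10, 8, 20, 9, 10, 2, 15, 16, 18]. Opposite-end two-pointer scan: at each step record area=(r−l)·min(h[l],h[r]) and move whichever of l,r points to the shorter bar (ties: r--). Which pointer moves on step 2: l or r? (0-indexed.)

l

[0,14] min(4,18)*14=56 best=56 * → l++
[1,14] min(12,18)*13=156 best=156 * → l++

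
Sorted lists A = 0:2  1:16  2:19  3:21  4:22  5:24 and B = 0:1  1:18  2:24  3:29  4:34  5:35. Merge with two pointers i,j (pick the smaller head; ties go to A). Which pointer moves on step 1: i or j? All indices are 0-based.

j

[i=0,j=0] A[i]=2>B[j]=1 take 1 → j++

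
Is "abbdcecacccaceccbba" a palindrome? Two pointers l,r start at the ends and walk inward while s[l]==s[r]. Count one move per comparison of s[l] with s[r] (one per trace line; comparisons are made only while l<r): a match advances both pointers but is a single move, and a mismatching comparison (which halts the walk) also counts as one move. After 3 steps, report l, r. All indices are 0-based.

l=3, r=15

[0,18] 'a'=='a' → l++,r--
[1,17] 'b'=='b' → l++,r--
[2,16] 'b'=='b' → l++,r--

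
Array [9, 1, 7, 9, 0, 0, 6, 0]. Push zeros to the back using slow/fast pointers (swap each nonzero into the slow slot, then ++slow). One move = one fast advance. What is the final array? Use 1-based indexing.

[9, 1, 7, 9, 6, 0, 0, 0]

(s=1,f=1) a[fast]=9≠0 swap→a[1]=9 → slow++,fast++
(s=2,f=2) a[fast]=1≠0 swap→a[2]=1 → slow++,fast++
(s=3,f=3) a[fast]=7≠0 swap→a[3]=7 → slow++,fast++
(s=4,f=4) a[fast]=9≠0 swap→a[4]=9 → slow++,fast++
(s=5,f=5) a[fast]=0 → fast++
(s=5,f=6) a[fast]=0 → fast++
(s=5,f=7) a[fast]=6≠0 swap→a[5]=6 → slow++,fast++
(s=6,f=8) a[fast]=0 → fast++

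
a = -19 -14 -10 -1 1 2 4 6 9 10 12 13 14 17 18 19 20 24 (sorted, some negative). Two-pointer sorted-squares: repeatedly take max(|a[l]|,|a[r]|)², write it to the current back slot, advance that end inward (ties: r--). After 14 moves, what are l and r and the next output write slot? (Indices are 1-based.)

l=1 r=18: |-19|<=|24| out[18]=576, r--
l=1 r=17: |-19|<=|20| out[17]=400, r--
l=1 r=16: |-19|<=|19| out[16]=361, r--
l=1 r=15: |-19|>|18| out[15]=361, l++
l=2 r=15: |-14|<=|18| out[14]=324, r--
l=2 r=14: |-14|<=|17| out[13]=289, r--
l=2 r=13: |-14|<=|14| out[12]=196, r--
l=2 r=12: |-14|>|13| out[11]=196, l++
l=3 r=12: |-10|<=|13| out[10]=169, r--
l=3 r=11: |-10|<=|12| out[9]=144, r--
l=3 r=10: |-10|<=|10| out[8]=100, r--
l=3 r=9: |-10|>|9| out[7]=100, l++
l=4 r=9: |-1|<=|9| out[6]=81, r--
l=4 r=8: |-1|<=|6| out[5]=36, r--

l=4, r=7, next write slot=4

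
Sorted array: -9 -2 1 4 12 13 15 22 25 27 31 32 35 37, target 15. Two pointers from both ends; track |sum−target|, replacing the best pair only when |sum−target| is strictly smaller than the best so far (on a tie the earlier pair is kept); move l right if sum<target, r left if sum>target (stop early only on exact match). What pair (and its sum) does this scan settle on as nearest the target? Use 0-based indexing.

[0,13] -9+37=28 d=13 * → r--
[0,12] -9+35=26 d=11 * → r--
[0,11] -9+32=23 d=8 * → r--
[0,10] -9+31=22 d=7 * → r--
[0,9] -9+27=18 d=3 * → r--
[0,8] -9+25=16 d=1 * → r--
[0,7] -9+22=13 d=2 → l++
[1,7] -2+22=20 d=5 → r--
[1,6] -2+15=13 d=2 → l++
[2,6] 1+15=16 d=1 → r--
[2,5] 1+13=14 d=1 → l++
[3,5] 4+13=17 d=2 → r--
[3,4] 4+12=16 d=1 → r--

pair (-9, 25) with sum 16 (|Δ|=1)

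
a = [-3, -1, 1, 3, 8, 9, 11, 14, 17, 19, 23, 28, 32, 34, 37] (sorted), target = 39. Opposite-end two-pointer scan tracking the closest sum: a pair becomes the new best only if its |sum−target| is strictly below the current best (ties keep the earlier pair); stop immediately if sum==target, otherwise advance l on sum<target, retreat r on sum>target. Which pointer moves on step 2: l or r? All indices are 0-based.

l=0 r=14: -3+37=34 d=5 *, l++
l=1 r=14: -1+37=36 d=3 *, l++

l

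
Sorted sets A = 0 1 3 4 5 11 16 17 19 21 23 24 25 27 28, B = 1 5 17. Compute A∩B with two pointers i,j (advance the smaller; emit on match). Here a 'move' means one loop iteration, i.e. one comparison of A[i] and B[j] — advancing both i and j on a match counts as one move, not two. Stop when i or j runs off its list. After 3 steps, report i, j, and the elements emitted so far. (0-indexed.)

i=0 j=0: 0<1, i++
i=1 j=0: 1==1 emit, i++,j++
i=2 j=1: 3<5, i++

i=3, j=1, emitted=[1]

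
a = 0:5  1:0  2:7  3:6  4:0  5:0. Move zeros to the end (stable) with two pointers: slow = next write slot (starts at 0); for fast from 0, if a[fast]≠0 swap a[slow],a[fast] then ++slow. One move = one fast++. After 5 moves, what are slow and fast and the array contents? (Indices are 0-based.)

(s=0,f=0) a[fast]=5≠0 swap→a[0]=5 → slow++,fast++
(s=1,f=1) a[fast]=0 → fast++
(s=1,f=2) a[fast]=7≠0 swap→a[1]=7 → slow++,fast++
(s=2,f=3) a[fast]=6≠0 swap→a[2]=6 → slow++,fast++
(s=3,f=4) a[fast]=0 → fast++

slow=3, fast=5, a=[5, 7, 6, 0, 0, 0]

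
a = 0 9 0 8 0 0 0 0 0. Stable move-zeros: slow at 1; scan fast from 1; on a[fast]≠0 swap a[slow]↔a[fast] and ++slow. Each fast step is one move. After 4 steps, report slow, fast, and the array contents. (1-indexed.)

slow=3, fast=5, a=[9, 8, 0, 0, 0, 0, 0, 0, 0]

(s=1,f=1) a[fast]=0 → fast++
(s=1,f=2) a[fast]=9≠0 swap→a[1]=9 → slow++,fast++
(s=2,f=3) a[fast]=0 → fast++
(s=2,f=4) a[fast]=8≠0 swap→a[2]=8 → slow++,fast++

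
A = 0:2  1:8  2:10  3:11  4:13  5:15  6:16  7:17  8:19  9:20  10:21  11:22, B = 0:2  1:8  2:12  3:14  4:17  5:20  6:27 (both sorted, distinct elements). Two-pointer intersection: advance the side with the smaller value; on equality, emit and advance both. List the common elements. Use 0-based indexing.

i=0 j=0: 2==2 emit, i++,j++
i=1 j=1: 8==8 emit, i++,j++
i=2 j=2: 10<12, i++
i=3 j=2: 11<12, i++
i=4 j=2: 13>12, j++
i=4 j=3: 13<14, i++
i=5 j=3: 15>14, j++
i=5 j=4: 15<17, i++
i=6 j=4: 16<17, i++
i=7 j=4: 17==17 emit, i++,j++
i=8 j=5: 19<20, i++
i=9 j=5: 20==20 emit, i++,j++
i=10 j=6: 21<27, i++
i=11 j=6: 22<27, i++

intersection = [2, 8, 17, 20]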